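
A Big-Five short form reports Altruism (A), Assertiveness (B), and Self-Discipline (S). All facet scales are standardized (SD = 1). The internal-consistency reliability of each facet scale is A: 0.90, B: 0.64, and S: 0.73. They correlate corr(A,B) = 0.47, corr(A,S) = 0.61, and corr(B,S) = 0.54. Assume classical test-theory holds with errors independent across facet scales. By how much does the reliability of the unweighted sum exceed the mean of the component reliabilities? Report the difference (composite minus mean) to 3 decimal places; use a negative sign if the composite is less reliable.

Var(sum) = 3 + 3.24 = 6.24; true-score variance = 2.27 + 3.24 = 5.51; composite reliability = 0.8830.
Mean component reliability = 0.7567.
Difference = 0.8830 − 0.7567 = 0.126.

0.126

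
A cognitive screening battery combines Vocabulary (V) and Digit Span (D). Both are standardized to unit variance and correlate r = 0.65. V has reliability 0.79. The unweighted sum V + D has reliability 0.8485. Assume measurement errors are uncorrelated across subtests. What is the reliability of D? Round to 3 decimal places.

Var(V+D) = 2 + 2·0.65 = 3.300.
True-score variance = ρ_V + ρ_D + 2·0.65, so 0.8485 = (0.79 + ρ_D + 1.30) / 3.300.
ρ_D = 0.8485·3.300 − 0.79 − 1.30 = 0.710.

0.710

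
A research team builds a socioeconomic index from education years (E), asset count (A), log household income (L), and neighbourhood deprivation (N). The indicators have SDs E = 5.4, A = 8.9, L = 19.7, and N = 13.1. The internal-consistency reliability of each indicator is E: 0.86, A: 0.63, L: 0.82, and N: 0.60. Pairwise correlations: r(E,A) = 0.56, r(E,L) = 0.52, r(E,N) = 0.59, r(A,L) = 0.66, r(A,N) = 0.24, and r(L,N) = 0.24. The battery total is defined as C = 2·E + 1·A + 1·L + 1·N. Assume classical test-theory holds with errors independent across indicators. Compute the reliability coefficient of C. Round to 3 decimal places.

0.889

Var(C) = 2²·5.4² + 8.9² + 19.7² + 13.1² + 2·[2·5.4·8.9·0.56 + 2·5.4·19.7·0.52 + 2·5.4·13.1·0.59 + 8.9·19.7·0.66 + 8.9·13.1·0.24 + 19.7·13.1·0.24] = 755.55 + 907.144 = 1662.69.
Under uncorrelated errors the observed covariances equal the true-score covariances, so only the own-variance terms attenuate.
True-score variance = [2²·5.4²·0.86 + 8.9²·0.63 + 19.7²·0.82 + 13.1²·0.60] + 907.144 = 571.413 + 907.144 = 1478.56.
Reliability = 1478.56 / 1662.69 = 0.889.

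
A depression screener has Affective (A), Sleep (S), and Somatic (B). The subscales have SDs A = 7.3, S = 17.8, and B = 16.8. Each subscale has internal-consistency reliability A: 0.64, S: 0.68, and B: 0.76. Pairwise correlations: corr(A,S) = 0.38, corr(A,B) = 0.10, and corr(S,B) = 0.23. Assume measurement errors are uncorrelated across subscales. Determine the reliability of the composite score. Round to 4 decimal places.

0.7938

Var(A+S+B) = 7.3² + 17.8² + 16.8² + 2·[7.3·17.8·0.38 + 7.3·16.8·0.10 + 17.8·16.8·0.23] = 652.37 + 260.841 = 913.211.
Under uncorrelated errors the observed covariances equal the true-score covariances, so only the own-variance terms attenuate.
True-score variance = [7.3²·0.64 + 17.8²·0.68 + 16.8²·0.76] + 260.841 = 464.059 + 260.841 = 724.9.
Reliability = 724.9 / 913.211 = 0.7938.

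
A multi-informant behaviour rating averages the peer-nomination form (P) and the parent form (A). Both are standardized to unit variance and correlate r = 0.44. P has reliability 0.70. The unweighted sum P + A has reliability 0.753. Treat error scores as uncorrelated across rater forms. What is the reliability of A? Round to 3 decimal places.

Var(P+A) = 2 + 2·0.44 = 2.880.
True-score variance = ρ_P + ρ_A + 2·0.44, so 0.753 = (0.70 + ρ_A + 0.88) / 2.880.
ρ_A = 0.753·2.880 − 0.70 − 0.88 = 0.589.

0.589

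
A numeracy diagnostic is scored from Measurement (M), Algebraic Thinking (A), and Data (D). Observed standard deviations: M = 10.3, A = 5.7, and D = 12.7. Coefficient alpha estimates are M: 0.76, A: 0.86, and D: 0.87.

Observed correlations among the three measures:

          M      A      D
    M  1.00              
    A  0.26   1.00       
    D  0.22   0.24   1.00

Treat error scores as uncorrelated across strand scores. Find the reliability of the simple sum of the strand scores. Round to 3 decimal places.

0.879

Var(M+A+D) = 10.3² + 5.7² + 12.7² + 2·[10.3·5.7·0.26 + 10.3·12.7·0.22 + 5.7·12.7·0.24] = 299.87 + 122.833 = 422.703.
Under uncorrelated errors the observed covariances equal the true-score covariances, so only the own-variance terms attenuate.
True-score variance = [10.3²·0.76 + 5.7²·0.86 + 12.7²·0.87] + 122.833 = 248.892 + 122.833 = 371.725.
Reliability = 371.725 / 422.703 = 0.879.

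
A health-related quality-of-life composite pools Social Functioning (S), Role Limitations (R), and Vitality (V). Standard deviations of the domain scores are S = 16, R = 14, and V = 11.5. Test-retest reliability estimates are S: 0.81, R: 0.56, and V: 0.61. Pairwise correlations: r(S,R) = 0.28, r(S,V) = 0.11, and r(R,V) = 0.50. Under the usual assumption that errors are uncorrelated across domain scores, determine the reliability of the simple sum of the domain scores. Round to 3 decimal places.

0.795

Var(S+R+V) = 16² + 14² + 11.5² + 2·[16·14·0.28 + 16·11.5·0.11 + 14·11.5·0.50] = 584.25 + 326.92 = 911.17.
Because errors are independent across components, Cov(Tᵢ,Tⱼ) = Cov(Xᵢ,Xⱼ); the off-diagonal part of the true-score variance is the same as above.
True-score variance = [16²·0.81 + 14²·0.56 + 11.5²·0.61] + 326.92 = 397.793 + 326.92 = 724.713.
Reliability = 724.713 / 911.17 = 0.795.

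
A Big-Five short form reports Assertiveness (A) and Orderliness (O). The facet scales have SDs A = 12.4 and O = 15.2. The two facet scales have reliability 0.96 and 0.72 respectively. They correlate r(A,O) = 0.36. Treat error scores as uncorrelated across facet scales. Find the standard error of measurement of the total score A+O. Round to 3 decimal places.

Var(total) = 384.8 + 135.706 = 520.506.
True-score variance = 313.958 + 135.706 = 449.664, so reliability = 0.8639.
Error variance = 520.506 − 449.664 = 70.8416; SEM = √70.8416 = 8.417.

8.417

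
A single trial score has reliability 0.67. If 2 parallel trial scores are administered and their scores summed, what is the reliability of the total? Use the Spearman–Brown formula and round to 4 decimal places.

0.8024

ρ_k = kρ / (1 + (k−1)ρ) = 2·0.67 / (1 + 1·0.67) = 1.340 / 1.670 = 0.8024.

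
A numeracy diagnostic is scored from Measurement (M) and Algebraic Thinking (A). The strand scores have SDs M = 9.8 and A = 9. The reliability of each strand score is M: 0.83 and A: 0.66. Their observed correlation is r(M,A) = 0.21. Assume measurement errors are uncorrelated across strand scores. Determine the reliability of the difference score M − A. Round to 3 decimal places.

0.687

Var(M−A) = 9.8² + 9² − 2·9.8·9·0.21 = 177.04 − 37.044 = 139.996.
Because errors are independent across components, Cov(Tᵢ,Tⱼ) = Cov(Xᵢ,Xⱼ); the off-diagonal part of the true-score variance is the same as above.
True-score variance = [9.8²·0.83 + 9²·0.66] − 37.044 = 133.173 − 37.044 = 96.1292.
Reliability = 96.1292 / 139.996 = 0.687.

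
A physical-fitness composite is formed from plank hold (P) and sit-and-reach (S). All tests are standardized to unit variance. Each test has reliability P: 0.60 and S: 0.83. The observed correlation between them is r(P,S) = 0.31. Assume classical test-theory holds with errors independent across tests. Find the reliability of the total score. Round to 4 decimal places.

0.7824

Var(P+S) = 2 + 2·[0.31] = 2 + 0.62 = 2.62.
With uncorrelated errors the cross-covariances are all true-score covariance, so they carry over unchanged; only the diagonal terms shrink to ρᵢσᵢ².
True-score variance = [0.60 + 0.83] + 0.62 = 1.43 + 0.62 = 2.05.
Reliability = 2.05 / 2.62 = 0.7824.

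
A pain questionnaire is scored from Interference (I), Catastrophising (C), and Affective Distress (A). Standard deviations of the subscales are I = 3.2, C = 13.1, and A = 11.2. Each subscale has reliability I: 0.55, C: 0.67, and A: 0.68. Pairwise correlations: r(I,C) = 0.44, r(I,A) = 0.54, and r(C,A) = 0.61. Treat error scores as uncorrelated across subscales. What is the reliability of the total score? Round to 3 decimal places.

Var(I+C+A) = 3.2² + 13.1² + 11.2² + 2·[3.2·13.1·0.44 + 3.2·11.2·0.54 + 13.1·11.2·0.61] = 307.29 + 254.595 = 561.885.
Under uncorrelated errors the observed covariances equal the true-score covariances, so only the own-variance terms attenuate.
True-score variance = [3.2²·0.55 + 13.1²·0.67 + 11.2²·0.68] + 254.595 = 205.91 + 254.595 = 460.505.
Reliability = 460.505 / 561.885 = 0.820.

0.820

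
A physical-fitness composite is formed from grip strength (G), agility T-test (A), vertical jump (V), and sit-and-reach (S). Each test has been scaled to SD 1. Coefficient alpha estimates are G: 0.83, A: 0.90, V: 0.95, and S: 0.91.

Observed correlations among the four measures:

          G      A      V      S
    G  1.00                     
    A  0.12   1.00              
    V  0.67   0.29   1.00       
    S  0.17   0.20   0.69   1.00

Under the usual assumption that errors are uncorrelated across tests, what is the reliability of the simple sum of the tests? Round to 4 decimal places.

Var(G+A+V+S) = 4 + 2·[0.12 + 0.67 + 0.17 + 0.29 + 0.20 + 0.69] = 4 + 4.28 = 8.28.
With uncorrelated errors the cross-covariances are all true-score covariance, so they carry over unchanged; only the diagonal terms shrink to ρᵢσᵢ².
True-score variance = [0.83 + 0.90 + 0.95 + 0.91] + 4.28 = 3.59 + 4.28 = 7.87.
Reliability = 7.87 / 8.28 = 0.9505.

0.9505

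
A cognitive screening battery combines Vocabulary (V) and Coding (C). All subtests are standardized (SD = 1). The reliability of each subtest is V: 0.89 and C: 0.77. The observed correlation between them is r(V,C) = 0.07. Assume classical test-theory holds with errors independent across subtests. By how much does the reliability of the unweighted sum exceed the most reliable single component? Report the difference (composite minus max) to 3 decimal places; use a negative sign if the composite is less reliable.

-0.049

Var(sum) = 2 + 0.14 = 2.14; true-score variance = 1.66 + 0.14 = 1.8; composite reliability = 0.8411.
Max component reliability = 0.8900.
Difference = 0.8411 − 0.8900 = -0.049.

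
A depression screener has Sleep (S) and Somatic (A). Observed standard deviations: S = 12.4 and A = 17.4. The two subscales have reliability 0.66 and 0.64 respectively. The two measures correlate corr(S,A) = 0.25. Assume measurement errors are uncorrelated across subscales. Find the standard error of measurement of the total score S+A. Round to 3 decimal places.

Var(total) = 456.52 + 107.88 = 564.4.
True-score variance = 295.248 + 107.88 = 403.128, so reliability = 0.7143.
Error variance = 564.4 − 403.128 = 161.272; SEM = √161.272 = 12.699.

12.699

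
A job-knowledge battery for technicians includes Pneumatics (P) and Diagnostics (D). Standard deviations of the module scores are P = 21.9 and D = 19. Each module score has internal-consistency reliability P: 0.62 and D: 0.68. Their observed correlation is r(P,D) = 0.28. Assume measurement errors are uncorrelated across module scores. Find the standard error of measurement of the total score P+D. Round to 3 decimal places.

17.256

Var(total) = 840.61 + 233.016 = 1073.63.
True-score variance = 542.838 + 233.016 = 775.854, so reliability = 0.7226.
Error variance = 1073.63 − 775.854 = 297.772; SEM = √297.772 = 17.256.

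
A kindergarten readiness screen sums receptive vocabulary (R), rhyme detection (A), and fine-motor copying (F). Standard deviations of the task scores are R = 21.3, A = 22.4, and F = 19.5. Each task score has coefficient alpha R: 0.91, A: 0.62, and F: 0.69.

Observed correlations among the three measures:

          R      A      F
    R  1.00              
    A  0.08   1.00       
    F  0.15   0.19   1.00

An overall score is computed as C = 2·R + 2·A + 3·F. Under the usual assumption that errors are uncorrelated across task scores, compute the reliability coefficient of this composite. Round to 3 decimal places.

0.786

Var(C) = 2²·21.3² + 2²·22.4² + 3²·19.5² + 2·[4·21.3·22.4·0.08 + 6·21.3·19.5·0.15 + 6·22.4·19.5·0.19] = 7244.05 + 2048.89 = 9292.94.
With uncorrelated errors the cross-covariances are all true-score covariance, so they carry over unchanged; only the diagonal terms shrink to ρᵢσᵢ².
True-score variance = [2²·21.3²·0.91 + 2²·22.4²·0.62 + 3²·19.5²·0.69] + 2048.89 = 5257.15 + 2048.89 = 7306.04.
Reliability = 7306.04 / 9292.94 = 0.786.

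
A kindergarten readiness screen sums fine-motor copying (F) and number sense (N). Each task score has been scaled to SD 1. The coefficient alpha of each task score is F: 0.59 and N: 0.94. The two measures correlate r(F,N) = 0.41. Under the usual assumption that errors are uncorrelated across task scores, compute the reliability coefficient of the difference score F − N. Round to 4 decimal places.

0.6017

Var(F−N) = 1 + 1 − 2·0.41 = 2 − 0.82 = 1.18.
Because errors are independent across components, Cov(Tᵢ,Tⱼ) = Cov(Xᵢ,Xⱼ); the off-diagonal part of the true-score variance is the same as above.
True-score variance = [0.59 + 0.94] − 0.82 = 1.53 − 0.82 = 0.71.
Reliability = 0.71 / 1.18 = 0.6017.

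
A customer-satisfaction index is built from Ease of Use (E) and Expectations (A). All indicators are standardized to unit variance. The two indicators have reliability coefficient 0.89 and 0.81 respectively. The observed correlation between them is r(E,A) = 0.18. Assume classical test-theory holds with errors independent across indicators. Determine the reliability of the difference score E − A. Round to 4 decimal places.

Var(E−A) = 1 + 1 − 2·0.18 = 2 − 0.36 = 1.64.
Because errors are independent across components, Cov(Tᵢ,Tⱼ) = Cov(Xᵢ,Xⱼ); the off-diagonal part of the true-score variance is the same as above.
True-score variance = [0.89 + 0.81] − 0.36 = 1.7 − 0.36 = 1.34.
Reliability = 1.34 / 1.64 = 0.8171.

0.8171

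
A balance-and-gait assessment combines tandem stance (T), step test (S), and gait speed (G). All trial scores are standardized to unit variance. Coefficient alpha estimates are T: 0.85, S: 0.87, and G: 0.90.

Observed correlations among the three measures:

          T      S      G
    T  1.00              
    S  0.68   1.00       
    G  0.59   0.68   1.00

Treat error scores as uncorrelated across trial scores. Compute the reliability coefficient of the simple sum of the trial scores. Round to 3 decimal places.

Var(T+S+G) = 3 + 2·[0.68 + 0.59 + 0.68] = 3 + 3.9 = 6.9.
Under uncorrelated errors the observed covariances equal the true-score covariances, so only the own-variance terms attenuate.
True-score variance = [0.85 + 0.87 + 0.90] + 3.9 = 2.62 + 3.9 = 6.52.
Reliability = 6.52 / 6.9 = 0.945.

0.945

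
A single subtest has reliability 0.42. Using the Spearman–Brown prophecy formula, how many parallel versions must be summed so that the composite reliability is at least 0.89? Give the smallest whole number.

12

k ≥ ρ*(1−ρ₁)/(ρ₁(1−ρ*)) = 0.89·0.58 / (0.42·0.11) = 11.173.
Smallest integer k = 12.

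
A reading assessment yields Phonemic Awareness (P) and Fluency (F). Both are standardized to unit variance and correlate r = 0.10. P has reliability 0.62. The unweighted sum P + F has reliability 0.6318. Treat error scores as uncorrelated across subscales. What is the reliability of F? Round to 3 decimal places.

Var(P+F) = 2 + 2·0.10 = 2.200.
True-score variance = ρ_P + ρ_F + 2·0.10, so 0.6318 = (0.62 + ρ_F + 0.20) / 2.200.
ρ_F = 0.6318·2.200 − 0.62 − 0.20 = 0.570.

0.570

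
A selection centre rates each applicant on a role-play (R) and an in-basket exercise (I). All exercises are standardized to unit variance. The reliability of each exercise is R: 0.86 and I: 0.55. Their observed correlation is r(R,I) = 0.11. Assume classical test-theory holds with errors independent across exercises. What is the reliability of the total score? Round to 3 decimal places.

0.734

Var(R+I) = 2 + 2·[0.11] = 2 + 0.22 = 2.22.
Because errors are independent across components, Cov(Tᵢ,Tⱼ) = Cov(Xᵢ,Xⱼ); the off-diagonal part of the true-score variance is the same as above.
True-score variance = [0.86 + 0.55] + 0.22 = 1.41 + 0.22 = 1.63.
Reliability = 1.63 / 2.22 = 0.734.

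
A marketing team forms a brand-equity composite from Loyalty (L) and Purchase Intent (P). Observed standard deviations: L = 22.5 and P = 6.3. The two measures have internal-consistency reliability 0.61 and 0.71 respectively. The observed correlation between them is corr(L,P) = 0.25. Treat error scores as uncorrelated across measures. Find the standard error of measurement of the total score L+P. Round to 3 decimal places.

14.455

Var(total) = 545.94 + 70.875 = 616.815.
True-score variance = 336.992 + 70.875 = 407.867, so reliability = 0.6612.
Error variance = 616.815 − 407.867 = 208.948; SEM = √208.948 = 14.455.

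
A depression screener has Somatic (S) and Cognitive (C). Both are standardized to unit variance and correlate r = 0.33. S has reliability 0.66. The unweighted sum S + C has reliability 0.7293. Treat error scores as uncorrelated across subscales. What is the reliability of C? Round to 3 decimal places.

Var(S+C) = 2 + 2·0.33 = 2.660.
True-score variance = ρ_S + ρ_C + 2·0.33, so 0.7293 = (0.66 + ρ_C + 0.66) / 2.660.
ρ_C = 0.7293·2.660 − 0.66 − 0.66 = 0.620.

0.620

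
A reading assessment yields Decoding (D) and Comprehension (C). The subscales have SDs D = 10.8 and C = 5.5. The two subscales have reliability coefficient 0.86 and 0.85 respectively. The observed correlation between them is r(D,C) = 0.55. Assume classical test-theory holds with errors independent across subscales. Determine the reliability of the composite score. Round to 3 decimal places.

Var(D+C) = 10.8² + 5.5² + 2·[10.8·5.5·0.55] = 146.89 + 65.34 = 212.23.
Because errors are independent across components, Cov(Tᵢ,Tⱼ) = Cov(Xᵢ,Xⱼ); the off-diagonal part of the true-score variance is the same as above.
True-score variance = [10.8²·0.86 + 5.5²·0.85] + 65.34 = 126.023 + 65.34 = 191.363.
Reliability = 191.363 / 212.23 = 0.902.

0.902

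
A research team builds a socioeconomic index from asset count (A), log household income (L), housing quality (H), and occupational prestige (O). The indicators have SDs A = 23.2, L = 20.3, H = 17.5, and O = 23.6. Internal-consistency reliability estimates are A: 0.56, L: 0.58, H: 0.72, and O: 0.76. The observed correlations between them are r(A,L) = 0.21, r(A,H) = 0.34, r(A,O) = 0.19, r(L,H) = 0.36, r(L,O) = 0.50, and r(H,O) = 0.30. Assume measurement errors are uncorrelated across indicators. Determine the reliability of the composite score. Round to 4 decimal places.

0.8191

Var(A+L+H+O) = 23.2² + 20.3² + 17.5² + 23.6² + 2·[23.2·20.3·0.21 + 23.2·17.5·0.34 + 23.2·23.6·0.19 + 20.3·17.5·0.36 + 20.3·23.6·0.50 + 17.5·23.6·0.30] = 1813.54 + 1664.6 = 3478.14.
Because errors are independent across components, Cov(Tᵢ,Tⱼ) = Cov(Xᵢ,Xⱼ); the off-diagonal part of the true-score variance is the same as above.
True-score variance = [23.2²·0.56 + 20.3²·0.58 + 17.5²·0.72 + 23.6²·0.76] + 1664.6 = 1184.22 + 1664.6 = 2848.82.
Reliability = 2848.82 / 3478.14 = 0.8191.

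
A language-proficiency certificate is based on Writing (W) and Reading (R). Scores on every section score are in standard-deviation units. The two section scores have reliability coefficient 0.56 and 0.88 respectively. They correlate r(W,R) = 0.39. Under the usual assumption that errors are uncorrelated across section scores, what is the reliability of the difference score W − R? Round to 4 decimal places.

Var(W−R) = 1 + 1 − 2·0.39 = 2 − 0.78 = 1.22.
Because errors are independent across components, Cov(Tᵢ,Tⱼ) = Cov(Xᵢ,Xⱼ); the off-diagonal part of the true-score variance is the same as above.
True-score variance = [0.56 + 0.88] − 0.78 = 1.44 − 0.78 = 0.66.
Reliability = 0.66 / 1.22 = 0.5410.

0.5410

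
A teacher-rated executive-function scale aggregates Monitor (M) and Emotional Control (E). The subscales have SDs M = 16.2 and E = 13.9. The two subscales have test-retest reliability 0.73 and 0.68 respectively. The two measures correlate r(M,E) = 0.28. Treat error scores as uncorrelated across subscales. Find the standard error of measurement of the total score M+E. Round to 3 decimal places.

11.519

Var(total) = 455.65 + 126.101 = 581.751.
True-score variance = 322.964 + 126.101 = 449.065, so reliability = 0.7719.
Error variance = 581.751 − 449.065 = 132.686; SEM = √132.686 = 11.519.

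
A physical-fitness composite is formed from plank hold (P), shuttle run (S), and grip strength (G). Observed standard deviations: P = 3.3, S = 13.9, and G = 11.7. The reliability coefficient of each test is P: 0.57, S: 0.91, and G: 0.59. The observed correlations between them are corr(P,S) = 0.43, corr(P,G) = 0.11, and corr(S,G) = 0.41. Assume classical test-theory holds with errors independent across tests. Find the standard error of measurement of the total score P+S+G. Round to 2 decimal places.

Var(total) = 340.99 + 181.299 = 522.289.
True-score variance = 262.793 + 181.299 = 444.092, so reliability = 0.8503.
Error variance = 522.289 − 444.092 = 78.1965; SEM = √78.1965 = 8.84.

8.84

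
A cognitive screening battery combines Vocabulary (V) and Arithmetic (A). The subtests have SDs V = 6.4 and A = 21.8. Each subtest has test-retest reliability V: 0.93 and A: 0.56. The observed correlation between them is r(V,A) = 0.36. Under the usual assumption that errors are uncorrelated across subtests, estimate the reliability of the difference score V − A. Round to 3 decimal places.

0.490

Var(V−A) = 6.4² + 21.8² − 2·6.4·21.8·0.36 = 516.2 − 100.454 = 415.746.
Because errors are independent across components, Cov(Tᵢ,Tⱼ) = Cov(Xᵢ,Xⱼ); the off-diagonal part of the true-score variance is the same as above.
True-score variance = [6.4²·0.93 + 21.8²·0.56] − 100.454 = 304.227 − 100.454 = 203.773.
Reliability = 203.773 / 415.746 = 0.490.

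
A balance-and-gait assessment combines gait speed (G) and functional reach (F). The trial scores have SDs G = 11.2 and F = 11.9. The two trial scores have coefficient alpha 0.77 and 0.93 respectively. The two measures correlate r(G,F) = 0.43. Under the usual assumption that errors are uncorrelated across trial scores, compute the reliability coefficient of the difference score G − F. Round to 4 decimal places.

Var(G−F) = 11.2² + 11.9² − 2·11.2·11.9·0.43 = 267.05 − 114.621 = 152.429.
Because errors are independent across components, Cov(Tᵢ,Tⱼ) = Cov(Xᵢ,Xⱼ); the off-diagonal part of the true-score variance is the same as above.
True-score variance = [11.2²·0.77 + 11.9²·0.93] − 114.621 = 228.286 − 114.621 = 113.665.
Reliability = 113.665 / 152.429 = 0.7457.

0.7457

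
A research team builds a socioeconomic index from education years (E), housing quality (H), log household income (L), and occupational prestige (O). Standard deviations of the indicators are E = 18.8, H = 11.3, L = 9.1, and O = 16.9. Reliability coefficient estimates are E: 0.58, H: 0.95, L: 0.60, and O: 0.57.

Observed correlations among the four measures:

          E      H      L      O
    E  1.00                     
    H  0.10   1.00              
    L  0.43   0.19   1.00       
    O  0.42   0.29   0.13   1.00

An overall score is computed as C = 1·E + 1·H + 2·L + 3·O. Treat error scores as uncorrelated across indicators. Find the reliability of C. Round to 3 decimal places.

0.731

Var(C) = 18.8² + 11.3² + 2²·9.1² + 3²·16.9² + 2·[18.8·11.3·0.10 + 2·18.8·9.1·0.43 + 3·18.8·16.9·0.42 + 2·11.3·9.1·0.19 + 3·11.3·16.9·0.29 + 6·9.1·16.9·0.13] = 3382.86 + 1787.75 = 5170.61.
Under uncorrelated errors the observed covariances equal the true-score covariances, so only the own-variance terms attenuate.
True-score variance = [18.8²·0.58 + 11.3²·0.95 + 2²·9.1²·0.60 + 3²·16.9²·0.57] + 1787.75 = 1990.22 + 1787.75 = 3777.97.
Reliability = 3777.97 / 5170.61 = 0.731.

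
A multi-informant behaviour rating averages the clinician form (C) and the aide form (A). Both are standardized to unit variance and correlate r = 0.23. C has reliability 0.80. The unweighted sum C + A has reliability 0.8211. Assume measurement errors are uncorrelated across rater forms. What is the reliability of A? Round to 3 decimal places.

Var(C+A) = 2 + 2·0.23 = 2.460.
True-score variance = ρ_C + ρ_A + 2·0.23, so 0.8211 = (0.80 + ρ_A + 0.46) / 2.460.
ρ_A = 0.8211·2.460 − 0.80 − 0.46 = 0.760.

0.760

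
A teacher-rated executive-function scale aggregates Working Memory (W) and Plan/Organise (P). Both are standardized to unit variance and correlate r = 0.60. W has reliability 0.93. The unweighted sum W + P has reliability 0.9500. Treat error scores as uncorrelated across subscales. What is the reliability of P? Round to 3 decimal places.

0.910

Var(W+P) = 2 + 2·0.60 = 3.200.
True-score variance = ρ_W + ρ_P + 2·0.60, so 0.9500 = (0.93 + ρ_P + 1.20) / 3.200.
ρ_P = 0.9500·3.200 − 0.93 − 1.20 = 0.910.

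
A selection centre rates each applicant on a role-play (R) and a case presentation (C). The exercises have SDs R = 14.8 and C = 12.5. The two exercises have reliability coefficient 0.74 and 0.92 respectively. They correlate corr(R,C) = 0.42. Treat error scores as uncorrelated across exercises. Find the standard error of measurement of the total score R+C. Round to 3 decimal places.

Var(total) = 375.29 + 155.4 = 530.69.
True-score variance = 305.84 + 155.4 = 461.24, so reliability = 0.8691.
Error variance = 530.69 − 461.24 = 69.4504; SEM = √69.4504 = 8.334.

8.334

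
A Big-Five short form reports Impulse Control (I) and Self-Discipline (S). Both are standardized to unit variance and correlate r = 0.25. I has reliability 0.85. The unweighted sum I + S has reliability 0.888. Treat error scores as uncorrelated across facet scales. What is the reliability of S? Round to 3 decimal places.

Var(I+S) = 2 + 2·0.25 = 2.500.
True-score variance = ρ_I + ρ_S + 2·0.25, so 0.888 = (0.85 + ρ_S + 0.50) / 2.500.
ρ_S = 0.888·2.500 − 0.85 − 0.50 = 0.870.

0.870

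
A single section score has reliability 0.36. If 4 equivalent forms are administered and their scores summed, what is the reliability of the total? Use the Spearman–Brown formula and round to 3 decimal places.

0.692

ρ_k = kρ / (1 + (k−1)ρ) = 4·0.36 / (1 + 3·0.36) = 1.440 / 2.080 = 0.692.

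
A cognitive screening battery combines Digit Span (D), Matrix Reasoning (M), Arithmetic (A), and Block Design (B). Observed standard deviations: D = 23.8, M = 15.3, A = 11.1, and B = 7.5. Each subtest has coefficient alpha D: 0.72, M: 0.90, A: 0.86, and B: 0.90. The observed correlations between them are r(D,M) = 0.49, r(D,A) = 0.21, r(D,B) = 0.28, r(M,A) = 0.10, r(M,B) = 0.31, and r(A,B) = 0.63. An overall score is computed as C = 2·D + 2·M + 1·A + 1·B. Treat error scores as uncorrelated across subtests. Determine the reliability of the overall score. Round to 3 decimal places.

0.865

Var(C) = 2²·23.8² + 2²·15.3² + 11.1² + 7.5² + 2·[4·23.8·15.3·0.49 + 2·23.8·11.1·0.21 + 2·23.8·7.5·0.28 + 2·15.3·11.1·0.10 + 2·15.3·7.5·0.31 + 11.1·7.5·0.63] = 3381.58 + 2164.38 = 5545.96.
Because errors are independent across components, Cov(Tᵢ,Tⱼ) = Cov(Xᵢ,Xⱼ); the off-diagonal part of the true-score variance is the same as above.
True-score variance = [2²·23.8²·0.72 + 2²·15.3²·0.90 + 11.1²·0.86 + 7.5²·0.90] + 2164.38 = 2630.66 + 2164.38 = 4795.03.
Reliability = 4795.03 / 5545.96 = 0.865.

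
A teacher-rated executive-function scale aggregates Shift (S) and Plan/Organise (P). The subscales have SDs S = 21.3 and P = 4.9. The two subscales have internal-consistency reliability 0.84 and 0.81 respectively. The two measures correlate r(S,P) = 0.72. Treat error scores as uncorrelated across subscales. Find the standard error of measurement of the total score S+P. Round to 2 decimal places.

8.78

Var(total) = 477.7 + 150.293 = 627.993.
True-score variance = 400.548 + 150.293 = 550.841, so reliability = 0.8771.
Error variance = 627.993 − 550.841 = 77.1523; SEM = √77.1523 = 8.78.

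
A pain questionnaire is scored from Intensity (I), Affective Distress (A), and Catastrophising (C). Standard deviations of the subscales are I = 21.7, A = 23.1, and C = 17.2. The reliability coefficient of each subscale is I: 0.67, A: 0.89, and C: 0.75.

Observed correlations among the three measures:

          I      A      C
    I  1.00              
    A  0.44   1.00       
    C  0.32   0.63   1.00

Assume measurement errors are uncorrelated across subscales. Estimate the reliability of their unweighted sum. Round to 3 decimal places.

0.884

Var(I+A+C) = 21.7² + 23.1² + 17.2² + 2·[21.7·23.1·0.44 + 21.7·17.2·0.32 + 23.1·17.2·0.63] = 1300.34 + 1180.61 = 2480.95.
With uncorrelated errors the cross-covariances are all true-score covariance, so they carry over unchanged; only the diagonal terms shrink to ρᵢσᵢ².
True-score variance = [21.7²·0.67 + 23.1²·0.89 + 17.2²·0.75] + 1180.61 = 1012.29 + 1180.61 = 2192.9.
Reliability = 2192.9 / 2480.95 = 0.884.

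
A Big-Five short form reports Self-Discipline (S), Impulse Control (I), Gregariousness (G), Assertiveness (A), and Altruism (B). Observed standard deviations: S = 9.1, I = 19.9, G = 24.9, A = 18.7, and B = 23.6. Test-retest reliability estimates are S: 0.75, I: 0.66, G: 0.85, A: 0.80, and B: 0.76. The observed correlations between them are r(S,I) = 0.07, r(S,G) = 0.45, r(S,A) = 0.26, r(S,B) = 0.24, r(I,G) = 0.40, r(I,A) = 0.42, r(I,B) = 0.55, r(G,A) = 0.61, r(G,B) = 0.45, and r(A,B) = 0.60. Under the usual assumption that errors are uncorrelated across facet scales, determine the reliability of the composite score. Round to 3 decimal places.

0.914

Var(S+I+G+A+B) = 9.1² + 19.9² + 24.9² + 18.7² + 23.6² + 2·[9.1·19.9·0.07 + 9.1·24.9·0.45 + 9.1·18.7·0.26 + 9.1·23.6·0.24 + 19.9·24.9·0.40 + 19.9·18.7·0.42 + 19.9·23.6·0.55 + 24.9·18.7·0.61 + 24.9·23.6·0.45 + 18.7·23.6·0.60] = 2005.48 + 3272.99 = 5278.47.
Under uncorrelated errors the observed covariances equal the true-score covariances, so only the own-variance terms attenuate.
True-score variance = [9.1²·0.75 + 19.9²·0.66 + 24.9²·0.85 + 18.7²·0.80 + 23.6²·0.76] + 3272.99 = 1553.52 + 3272.99 = 4826.51.
Reliability = 4826.51 / 5278.47 = 0.914.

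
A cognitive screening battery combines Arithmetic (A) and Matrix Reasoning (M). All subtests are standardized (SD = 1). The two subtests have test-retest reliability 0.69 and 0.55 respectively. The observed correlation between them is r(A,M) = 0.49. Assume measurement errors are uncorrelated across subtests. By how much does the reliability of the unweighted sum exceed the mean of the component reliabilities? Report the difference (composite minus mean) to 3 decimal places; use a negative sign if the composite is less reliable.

Var(sum) = 2 + 0.98 = 2.98; true-score variance = 1.24 + 0.98 = 2.22; composite reliability = 0.7450.
Mean component reliability = 0.6200.
Difference = 0.7450 − 0.6200 = 0.125.

0.125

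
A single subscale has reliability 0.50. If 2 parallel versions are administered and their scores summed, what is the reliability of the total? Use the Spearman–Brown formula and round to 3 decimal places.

ρ_k = kρ / (1 + (k−1)ρ) = 2·0.50 / (1 + 1·0.50) = 1.000 / 1.500 = 0.667.

0.667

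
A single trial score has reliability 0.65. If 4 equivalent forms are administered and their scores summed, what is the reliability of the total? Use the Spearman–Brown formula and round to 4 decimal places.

0.8814

ρ_k = kρ / (1 + (k−1)ρ) = 4·0.65 / (1 + 3·0.65) = 2.600 / 2.950 = 0.8814.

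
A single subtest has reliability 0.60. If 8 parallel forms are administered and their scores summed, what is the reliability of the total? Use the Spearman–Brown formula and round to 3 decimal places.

0.923

ρ_k = kρ / (1 + (k−1)ρ) = 8·0.60 / (1 + 7·0.60) = 4.800 / 5.200 = 0.923.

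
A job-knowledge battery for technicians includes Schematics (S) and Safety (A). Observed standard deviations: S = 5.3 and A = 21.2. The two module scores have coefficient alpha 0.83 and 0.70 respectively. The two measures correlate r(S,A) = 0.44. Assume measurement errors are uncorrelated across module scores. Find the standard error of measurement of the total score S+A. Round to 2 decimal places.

Var(total) = 477.53 + 98.8768 = 576.407.
True-score variance = 337.923 + 98.8768 = 436.8, so reliability = 0.7578.
Error variance = 576.407 − 436.8 = 139.607; SEM = √139.607 = 11.82.

11.82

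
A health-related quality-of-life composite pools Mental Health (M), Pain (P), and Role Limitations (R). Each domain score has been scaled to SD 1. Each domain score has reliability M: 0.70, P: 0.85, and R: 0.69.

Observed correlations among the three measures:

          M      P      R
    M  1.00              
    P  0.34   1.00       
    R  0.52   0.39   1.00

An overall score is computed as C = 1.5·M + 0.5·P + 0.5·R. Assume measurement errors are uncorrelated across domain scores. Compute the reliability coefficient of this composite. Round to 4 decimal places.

0.8135

Var(C) = 1.5² + 0.5² + 0.5² + 2·[0.75·0.34 + 0.75·0.52 + 0.25·0.39] = 2.75 + 1.485 = 4.235.
Because errors are independent across components, Cov(Tᵢ,Tⱼ) = Cov(Xᵢ,Xⱼ); the off-diagonal part of the true-score variance is the same as above.
True-score variance = [1.5²·0.70 + 0.5²·0.85 + 0.5²·0.69] + 1.485 = 1.96 + 1.485 = 3.445.
Reliability = 3.445 / 4.235 = 0.8135.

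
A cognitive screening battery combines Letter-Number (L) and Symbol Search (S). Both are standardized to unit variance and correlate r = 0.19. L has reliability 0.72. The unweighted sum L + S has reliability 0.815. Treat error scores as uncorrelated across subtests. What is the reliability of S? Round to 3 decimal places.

0.840

Var(L+S) = 2 + 2·0.19 = 2.380.
True-score variance = ρ_L + ρ_S + 2·0.19, so 0.815 = (0.72 + ρ_S + 0.38) / 2.380.
ρ_S = 0.815·2.380 − 0.72 − 0.38 = 0.840.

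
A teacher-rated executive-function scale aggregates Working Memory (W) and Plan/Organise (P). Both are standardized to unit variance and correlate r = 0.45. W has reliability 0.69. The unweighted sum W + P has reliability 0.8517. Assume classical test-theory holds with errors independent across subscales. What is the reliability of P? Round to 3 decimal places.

Var(W+P) = 2 + 2·0.45 = 2.900.
True-score variance = ρ_W + ρ_P + 2·0.45, so 0.8517 = (0.69 + ρ_P + 0.90) / 2.900.
ρ_P = 0.8517·2.900 − 0.69 − 0.90 = 0.880.

0.880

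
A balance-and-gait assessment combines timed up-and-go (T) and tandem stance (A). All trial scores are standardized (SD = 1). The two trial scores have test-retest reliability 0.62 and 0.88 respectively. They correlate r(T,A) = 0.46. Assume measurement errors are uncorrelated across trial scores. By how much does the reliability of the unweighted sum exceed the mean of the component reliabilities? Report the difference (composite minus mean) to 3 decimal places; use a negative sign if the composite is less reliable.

Var(sum) = 2 + 0.92 = 2.92; true-score variance = 1.5 + 0.92 = 2.42; composite reliability = 0.8288.
Mean component reliability = 0.7500.
Difference = 0.8288 − 0.7500 = 0.079.

0.079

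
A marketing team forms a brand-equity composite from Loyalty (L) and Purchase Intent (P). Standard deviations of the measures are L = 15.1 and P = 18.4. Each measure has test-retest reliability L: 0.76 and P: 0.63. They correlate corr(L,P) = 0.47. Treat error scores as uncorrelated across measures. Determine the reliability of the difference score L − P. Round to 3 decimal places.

Var(L−P) = 15.1² + 18.4² − 2·15.1·18.4·0.47 = 566.57 − 261.17 = 305.4.
Under uncorrelated errors the observed covariances equal the true-score covariances, so only the own-variance terms attenuate.
True-score variance = [15.1²·0.76 + 18.4²·0.63] − 261.17 = 386.58 − 261.17 = 125.411.
Reliability = 125.411 / 305.4 = 0.411.

0.411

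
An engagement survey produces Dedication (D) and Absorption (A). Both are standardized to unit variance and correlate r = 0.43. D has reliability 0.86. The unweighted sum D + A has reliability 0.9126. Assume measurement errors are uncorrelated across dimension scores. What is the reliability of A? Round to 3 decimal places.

Var(D+A) = 2 + 2·0.43 = 2.860.
True-score variance = ρ_D + ρ_A + 2·0.43, so 0.9126 = (0.86 + ρ_A + 0.86) / 2.860.
ρ_A = 0.9126·2.860 − 0.86 − 0.86 = 0.890.

0.890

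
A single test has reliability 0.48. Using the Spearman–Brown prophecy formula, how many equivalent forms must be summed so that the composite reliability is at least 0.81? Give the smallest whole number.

k ≥ ρ*(1−ρ₁)/(ρ₁(1−ρ*)) = 0.81·0.52 / (0.48·0.19) = 4.618.
Smallest integer k = 5.

5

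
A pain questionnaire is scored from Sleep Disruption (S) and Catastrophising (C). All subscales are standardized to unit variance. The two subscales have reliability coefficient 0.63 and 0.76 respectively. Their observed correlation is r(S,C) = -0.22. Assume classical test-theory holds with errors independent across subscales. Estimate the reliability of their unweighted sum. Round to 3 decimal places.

0.609

Var(S+C) = 2 + 2·[(-0.22)] = 2 − 0.44 = 1.56.
With uncorrelated errors the cross-covariances are all true-score covariance, so they carry over unchanged; only the diagonal terms shrink to ρᵢσᵢ².
True-score variance = [0.63 + 0.76] − 0.44 = 1.39 − 0.44 = 0.95.
Reliability = 0.95 / 1.56 = 0.609.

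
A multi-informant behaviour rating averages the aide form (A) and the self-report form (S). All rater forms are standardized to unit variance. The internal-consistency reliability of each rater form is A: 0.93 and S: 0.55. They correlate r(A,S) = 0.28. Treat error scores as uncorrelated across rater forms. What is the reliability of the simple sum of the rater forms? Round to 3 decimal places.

Var(A+S) = 2 + 2·[0.28] = 2 + 0.56 = 2.56.
With uncorrelated errors the cross-covariances are all true-score covariance, so they carry over unchanged; only the diagonal terms shrink to ρᵢσᵢ².
True-score variance = [0.93 + 0.55] + 0.56 = 1.48 + 0.56 = 2.04.
Reliability = 2.04 / 2.56 = 0.797.

0.797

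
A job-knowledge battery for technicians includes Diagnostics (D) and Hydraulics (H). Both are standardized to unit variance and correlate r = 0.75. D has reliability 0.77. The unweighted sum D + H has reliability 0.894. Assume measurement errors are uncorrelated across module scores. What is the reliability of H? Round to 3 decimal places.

Var(D+H) = 2 + 2·0.75 = 3.500.
True-score variance = ρ_D + ρ_H + 2·0.75, so 0.894 = (0.77 + ρ_H + 1.50) / 3.500.
ρ_H = 0.894·3.500 − 0.77 − 1.50 = 0.859.

0.859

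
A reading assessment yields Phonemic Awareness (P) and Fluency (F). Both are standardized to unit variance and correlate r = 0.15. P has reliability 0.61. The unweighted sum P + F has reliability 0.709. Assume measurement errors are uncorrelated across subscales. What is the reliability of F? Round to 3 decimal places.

Var(P+F) = 2 + 2·0.15 = 2.300.
True-score variance = ρ_P + ρ_F + 2·0.15, so 0.709 = (0.61 + ρ_F + 0.30) / 2.300.
ρ_F = 0.709·2.300 − 0.61 − 0.30 = 0.721.

0.721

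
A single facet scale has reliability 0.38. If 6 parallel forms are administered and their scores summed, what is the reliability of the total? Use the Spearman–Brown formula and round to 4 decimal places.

0.7862

ρ_k = kρ / (1 + (k−1)ρ) = 6·0.38 / (1 + 5·0.38) = 2.280 / 2.900 = 0.7862.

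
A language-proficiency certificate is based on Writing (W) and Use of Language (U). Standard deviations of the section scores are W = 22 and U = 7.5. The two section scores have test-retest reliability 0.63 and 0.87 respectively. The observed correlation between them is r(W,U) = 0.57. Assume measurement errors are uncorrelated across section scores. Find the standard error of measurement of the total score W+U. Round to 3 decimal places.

Var(total) = 540.25 + 188.1 = 728.35.
True-score variance = 353.858 + 188.1 = 541.957, so reliability = 0.7441.
Error variance = 728.35 − 541.957 = 186.393; SEM = √186.393 = 13.653.

13.653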